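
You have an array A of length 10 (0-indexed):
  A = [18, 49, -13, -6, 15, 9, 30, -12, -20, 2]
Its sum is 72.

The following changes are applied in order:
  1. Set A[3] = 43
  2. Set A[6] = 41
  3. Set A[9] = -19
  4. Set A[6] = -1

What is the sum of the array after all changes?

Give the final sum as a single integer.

Answer: 69

Derivation:
Initial sum: 72
Change 1: A[3] -6 -> 43, delta = 49, sum = 121
Change 2: A[6] 30 -> 41, delta = 11, sum = 132
Change 3: A[9] 2 -> -19, delta = -21, sum = 111
Change 4: A[6] 41 -> -1, delta = -42, sum = 69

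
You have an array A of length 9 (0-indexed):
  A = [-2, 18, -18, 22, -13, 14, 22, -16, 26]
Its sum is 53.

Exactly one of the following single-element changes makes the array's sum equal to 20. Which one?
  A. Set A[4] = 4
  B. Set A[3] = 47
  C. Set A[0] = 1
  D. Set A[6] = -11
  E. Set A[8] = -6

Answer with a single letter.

Option A: A[4] -13->4, delta=17, new_sum=53+(17)=70
Option B: A[3] 22->47, delta=25, new_sum=53+(25)=78
Option C: A[0] -2->1, delta=3, new_sum=53+(3)=56
Option D: A[6] 22->-11, delta=-33, new_sum=53+(-33)=20 <-- matches target
Option E: A[8] 26->-6, delta=-32, new_sum=53+(-32)=21

Answer: D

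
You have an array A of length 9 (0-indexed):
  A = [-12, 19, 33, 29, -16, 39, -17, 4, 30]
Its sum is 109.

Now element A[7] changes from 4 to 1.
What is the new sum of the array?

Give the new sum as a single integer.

Old value at index 7: 4
New value at index 7: 1
Delta = 1 - 4 = -3
New sum = old_sum + delta = 109 + (-3) = 106

Answer: 106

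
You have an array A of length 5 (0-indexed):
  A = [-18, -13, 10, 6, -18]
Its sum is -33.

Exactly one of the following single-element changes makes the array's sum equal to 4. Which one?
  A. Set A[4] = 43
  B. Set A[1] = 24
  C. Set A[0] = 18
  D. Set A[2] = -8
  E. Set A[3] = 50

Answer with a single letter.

Answer: B

Derivation:
Option A: A[4] -18->43, delta=61, new_sum=-33+(61)=28
Option B: A[1] -13->24, delta=37, new_sum=-33+(37)=4 <-- matches target
Option C: A[0] -18->18, delta=36, new_sum=-33+(36)=3
Option D: A[2] 10->-8, delta=-18, new_sum=-33+(-18)=-51
Option E: A[3] 6->50, delta=44, new_sum=-33+(44)=11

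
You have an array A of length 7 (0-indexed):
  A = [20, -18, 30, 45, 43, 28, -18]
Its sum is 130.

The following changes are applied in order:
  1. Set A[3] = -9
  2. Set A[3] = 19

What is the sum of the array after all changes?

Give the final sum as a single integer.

Answer: 104

Derivation:
Initial sum: 130
Change 1: A[3] 45 -> -9, delta = -54, sum = 76
Change 2: A[3] -9 -> 19, delta = 28, sum = 104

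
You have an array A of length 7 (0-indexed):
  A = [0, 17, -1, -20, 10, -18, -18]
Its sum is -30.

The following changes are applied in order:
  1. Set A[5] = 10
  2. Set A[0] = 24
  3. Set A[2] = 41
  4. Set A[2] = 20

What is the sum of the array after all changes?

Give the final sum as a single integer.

Initial sum: -30
Change 1: A[5] -18 -> 10, delta = 28, sum = -2
Change 2: A[0] 0 -> 24, delta = 24, sum = 22
Change 3: A[2] -1 -> 41, delta = 42, sum = 64
Change 4: A[2] 41 -> 20, delta = -21, sum = 43

Answer: 43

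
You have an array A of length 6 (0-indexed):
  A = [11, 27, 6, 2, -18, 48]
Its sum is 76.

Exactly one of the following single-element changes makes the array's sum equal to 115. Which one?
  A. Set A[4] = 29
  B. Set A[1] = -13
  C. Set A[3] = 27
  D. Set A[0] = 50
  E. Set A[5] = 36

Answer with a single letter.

Option A: A[4] -18->29, delta=47, new_sum=76+(47)=123
Option B: A[1] 27->-13, delta=-40, new_sum=76+(-40)=36
Option C: A[3] 2->27, delta=25, new_sum=76+(25)=101
Option D: A[0] 11->50, delta=39, new_sum=76+(39)=115 <-- matches target
Option E: A[5] 48->36, delta=-12, new_sum=76+(-12)=64

Answer: D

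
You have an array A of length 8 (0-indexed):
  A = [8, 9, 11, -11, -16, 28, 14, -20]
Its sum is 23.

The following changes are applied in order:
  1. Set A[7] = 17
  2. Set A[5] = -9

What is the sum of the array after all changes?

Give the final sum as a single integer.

Initial sum: 23
Change 1: A[7] -20 -> 17, delta = 37, sum = 60
Change 2: A[5] 28 -> -9, delta = -37, sum = 23

Answer: 23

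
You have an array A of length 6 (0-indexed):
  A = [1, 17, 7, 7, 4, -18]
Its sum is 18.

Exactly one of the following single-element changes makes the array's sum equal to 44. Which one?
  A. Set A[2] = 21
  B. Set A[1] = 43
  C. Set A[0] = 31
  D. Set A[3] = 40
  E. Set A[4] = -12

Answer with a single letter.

Option A: A[2] 7->21, delta=14, new_sum=18+(14)=32
Option B: A[1] 17->43, delta=26, new_sum=18+(26)=44 <-- matches target
Option C: A[0] 1->31, delta=30, new_sum=18+(30)=48
Option D: A[3] 7->40, delta=33, new_sum=18+(33)=51
Option E: A[4] 4->-12, delta=-16, new_sum=18+(-16)=2

Answer: B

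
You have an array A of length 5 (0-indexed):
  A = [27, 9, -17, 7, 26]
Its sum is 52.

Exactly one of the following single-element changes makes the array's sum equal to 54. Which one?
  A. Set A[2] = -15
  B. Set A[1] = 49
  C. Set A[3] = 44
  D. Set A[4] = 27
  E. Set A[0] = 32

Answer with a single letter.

Answer: A

Derivation:
Option A: A[2] -17->-15, delta=2, new_sum=52+(2)=54 <-- matches target
Option B: A[1] 9->49, delta=40, new_sum=52+(40)=92
Option C: A[3] 7->44, delta=37, new_sum=52+(37)=89
Option D: A[4] 26->27, delta=1, new_sum=52+(1)=53
Option E: A[0] 27->32, delta=5, new_sum=52+(5)=57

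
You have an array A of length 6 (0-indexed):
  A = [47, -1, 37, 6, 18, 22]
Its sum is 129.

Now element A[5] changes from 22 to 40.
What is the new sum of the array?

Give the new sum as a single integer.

Old value at index 5: 22
New value at index 5: 40
Delta = 40 - 22 = 18
New sum = old_sum + delta = 129 + (18) = 147

Answer: 147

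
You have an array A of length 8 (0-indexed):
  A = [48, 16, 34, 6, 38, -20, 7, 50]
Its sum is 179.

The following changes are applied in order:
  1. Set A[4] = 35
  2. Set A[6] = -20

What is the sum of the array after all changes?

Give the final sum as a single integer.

Initial sum: 179
Change 1: A[4] 38 -> 35, delta = -3, sum = 176
Change 2: A[6] 7 -> -20, delta = -27, sum = 149

Answer: 149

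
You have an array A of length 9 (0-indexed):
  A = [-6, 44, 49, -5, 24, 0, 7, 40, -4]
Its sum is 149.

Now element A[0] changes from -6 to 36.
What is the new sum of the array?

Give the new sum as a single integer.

Old value at index 0: -6
New value at index 0: 36
Delta = 36 - -6 = 42
New sum = old_sum + delta = 149 + (42) = 191

Answer: 191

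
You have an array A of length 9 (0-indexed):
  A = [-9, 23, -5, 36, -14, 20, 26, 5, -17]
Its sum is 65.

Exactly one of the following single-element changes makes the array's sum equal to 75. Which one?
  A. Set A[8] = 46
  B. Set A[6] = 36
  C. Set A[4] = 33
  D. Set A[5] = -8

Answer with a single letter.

Option A: A[8] -17->46, delta=63, new_sum=65+(63)=128
Option B: A[6] 26->36, delta=10, new_sum=65+(10)=75 <-- matches target
Option C: A[4] -14->33, delta=47, new_sum=65+(47)=112
Option D: A[5] 20->-8, delta=-28, new_sum=65+(-28)=37

Answer: B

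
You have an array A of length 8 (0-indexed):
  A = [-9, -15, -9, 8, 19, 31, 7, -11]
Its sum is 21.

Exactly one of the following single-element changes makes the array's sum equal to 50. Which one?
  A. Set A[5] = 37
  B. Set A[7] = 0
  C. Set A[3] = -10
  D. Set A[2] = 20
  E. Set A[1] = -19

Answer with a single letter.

Answer: D

Derivation:
Option A: A[5] 31->37, delta=6, new_sum=21+(6)=27
Option B: A[7] -11->0, delta=11, new_sum=21+(11)=32
Option C: A[3] 8->-10, delta=-18, new_sum=21+(-18)=3
Option D: A[2] -9->20, delta=29, new_sum=21+(29)=50 <-- matches target
Option E: A[1] -15->-19, delta=-4, new_sum=21+(-4)=17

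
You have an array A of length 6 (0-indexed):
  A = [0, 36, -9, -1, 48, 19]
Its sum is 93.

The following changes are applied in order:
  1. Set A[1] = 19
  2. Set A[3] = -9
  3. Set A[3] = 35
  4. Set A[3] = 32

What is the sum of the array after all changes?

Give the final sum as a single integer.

Answer: 109

Derivation:
Initial sum: 93
Change 1: A[1] 36 -> 19, delta = -17, sum = 76
Change 2: A[3] -1 -> -9, delta = -8, sum = 68
Change 3: A[3] -9 -> 35, delta = 44, sum = 112
Change 4: A[3] 35 -> 32, delta = -3, sum = 109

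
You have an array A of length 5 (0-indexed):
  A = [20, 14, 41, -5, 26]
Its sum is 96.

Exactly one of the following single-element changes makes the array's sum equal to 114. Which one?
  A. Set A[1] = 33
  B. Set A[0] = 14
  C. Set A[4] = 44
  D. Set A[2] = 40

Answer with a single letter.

Option A: A[1] 14->33, delta=19, new_sum=96+(19)=115
Option B: A[0] 20->14, delta=-6, new_sum=96+(-6)=90
Option C: A[4] 26->44, delta=18, new_sum=96+(18)=114 <-- matches target
Option D: A[2] 41->40, delta=-1, new_sum=96+(-1)=95

Answer: C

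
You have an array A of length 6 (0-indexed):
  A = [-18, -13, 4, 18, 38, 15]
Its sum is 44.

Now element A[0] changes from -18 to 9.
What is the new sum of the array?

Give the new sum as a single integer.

Answer: 71

Derivation:
Old value at index 0: -18
New value at index 0: 9
Delta = 9 - -18 = 27
New sum = old_sum + delta = 44 + (27) = 71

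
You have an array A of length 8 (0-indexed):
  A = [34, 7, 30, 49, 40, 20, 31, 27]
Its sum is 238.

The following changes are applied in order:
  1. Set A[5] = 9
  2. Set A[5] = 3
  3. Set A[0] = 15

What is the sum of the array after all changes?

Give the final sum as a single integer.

Answer: 202

Derivation:
Initial sum: 238
Change 1: A[5] 20 -> 9, delta = -11, sum = 227
Change 2: A[5] 9 -> 3, delta = -6, sum = 221
Change 3: A[0] 34 -> 15, delta = -19, sum = 202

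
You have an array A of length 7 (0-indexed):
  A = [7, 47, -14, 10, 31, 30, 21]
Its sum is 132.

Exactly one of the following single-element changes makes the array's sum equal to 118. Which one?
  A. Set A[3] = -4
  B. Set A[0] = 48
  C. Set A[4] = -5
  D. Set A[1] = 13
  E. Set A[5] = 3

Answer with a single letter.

Option A: A[3] 10->-4, delta=-14, new_sum=132+(-14)=118 <-- matches target
Option B: A[0] 7->48, delta=41, new_sum=132+(41)=173
Option C: A[4] 31->-5, delta=-36, new_sum=132+(-36)=96
Option D: A[1] 47->13, delta=-34, new_sum=132+(-34)=98
Option E: A[5] 30->3, delta=-27, new_sum=132+(-27)=105

Answer: A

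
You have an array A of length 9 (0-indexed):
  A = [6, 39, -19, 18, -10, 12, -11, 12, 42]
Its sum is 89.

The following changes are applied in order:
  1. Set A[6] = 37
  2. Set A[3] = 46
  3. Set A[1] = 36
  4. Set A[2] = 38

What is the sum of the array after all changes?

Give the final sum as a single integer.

Initial sum: 89
Change 1: A[6] -11 -> 37, delta = 48, sum = 137
Change 2: A[3] 18 -> 46, delta = 28, sum = 165
Change 3: A[1] 39 -> 36, delta = -3, sum = 162
Change 4: A[2] -19 -> 38, delta = 57, sum = 219

Answer: 219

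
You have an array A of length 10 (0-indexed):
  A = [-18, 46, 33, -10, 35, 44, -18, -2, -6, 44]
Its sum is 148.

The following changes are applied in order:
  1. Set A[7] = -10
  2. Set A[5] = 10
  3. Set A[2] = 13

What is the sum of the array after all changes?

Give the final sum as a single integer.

Answer: 86

Derivation:
Initial sum: 148
Change 1: A[7] -2 -> -10, delta = -8, sum = 140
Change 2: A[5] 44 -> 10, delta = -34, sum = 106
Change 3: A[2] 33 -> 13, delta = -20, sum = 86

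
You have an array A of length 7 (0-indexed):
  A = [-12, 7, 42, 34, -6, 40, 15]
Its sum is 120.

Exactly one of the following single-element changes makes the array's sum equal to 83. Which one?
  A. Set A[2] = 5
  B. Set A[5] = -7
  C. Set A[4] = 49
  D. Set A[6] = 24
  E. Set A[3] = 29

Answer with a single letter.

Option A: A[2] 42->5, delta=-37, new_sum=120+(-37)=83 <-- matches target
Option B: A[5] 40->-7, delta=-47, new_sum=120+(-47)=73
Option C: A[4] -6->49, delta=55, new_sum=120+(55)=175
Option D: A[6] 15->24, delta=9, new_sum=120+(9)=129
Option E: A[3] 34->29, delta=-5, new_sum=120+(-5)=115

Answer: A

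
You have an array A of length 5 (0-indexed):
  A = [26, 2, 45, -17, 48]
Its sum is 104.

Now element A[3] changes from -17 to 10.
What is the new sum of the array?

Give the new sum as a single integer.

Old value at index 3: -17
New value at index 3: 10
Delta = 10 - -17 = 27
New sum = old_sum + delta = 104 + (27) = 131

Answer: 131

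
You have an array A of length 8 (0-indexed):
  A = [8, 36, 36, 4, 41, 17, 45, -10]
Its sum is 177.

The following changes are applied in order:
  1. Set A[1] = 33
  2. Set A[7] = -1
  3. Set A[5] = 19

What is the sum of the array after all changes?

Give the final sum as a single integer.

Initial sum: 177
Change 1: A[1] 36 -> 33, delta = -3, sum = 174
Change 2: A[7] -10 -> -1, delta = 9, sum = 183
Change 3: A[5] 17 -> 19, delta = 2, sum = 185

Answer: 185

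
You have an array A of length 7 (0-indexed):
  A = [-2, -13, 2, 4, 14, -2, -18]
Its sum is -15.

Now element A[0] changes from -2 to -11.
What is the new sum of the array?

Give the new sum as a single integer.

Answer: -24

Derivation:
Old value at index 0: -2
New value at index 0: -11
Delta = -11 - -2 = -9
New sum = old_sum + delta = -15 + (-9) = -24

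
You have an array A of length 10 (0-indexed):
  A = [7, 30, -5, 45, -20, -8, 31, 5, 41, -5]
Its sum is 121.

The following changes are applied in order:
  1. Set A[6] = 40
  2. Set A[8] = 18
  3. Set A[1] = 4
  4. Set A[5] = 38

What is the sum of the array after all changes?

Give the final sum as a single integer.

Answer: 127

Derivation:
Initial sum: 121
Change 1: A[6] 31 -> 40, delta = 9, sum = 130
Change 2: A[8] 41 -> 18, delta = -23, sum = 107
Change 3: A[1] 30 -> 4, delta = -26, sum = 81
Change 4: A[5] -8 -> 38, delta = 46, sum = 127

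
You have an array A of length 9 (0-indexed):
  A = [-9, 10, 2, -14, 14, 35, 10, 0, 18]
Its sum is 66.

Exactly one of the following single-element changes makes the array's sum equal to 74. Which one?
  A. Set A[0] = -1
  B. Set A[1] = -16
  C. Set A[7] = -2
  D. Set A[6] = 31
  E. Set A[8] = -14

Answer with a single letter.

Answer: A

Derivation:
Option A: A[0] -9->-1, delta=8, new_sum=66+(8)=74 <-- matches target
Option B: A[1] 10->-16, delta=-26, new_sum=66+(-26)=40
Option C: A[7] 0->-2, delta=-2, new_sum=66+(-2)=64
Option D: A[6] 10->31, delta=21, new_sum=66+(21)=87
Option E: A[8] 18->-14, delta=-32, new_sum=66+(-32)=34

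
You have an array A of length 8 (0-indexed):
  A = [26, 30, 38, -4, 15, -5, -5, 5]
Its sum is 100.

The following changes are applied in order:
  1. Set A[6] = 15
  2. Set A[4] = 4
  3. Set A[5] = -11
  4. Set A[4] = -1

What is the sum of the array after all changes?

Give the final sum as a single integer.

Answer: 98

Derivation:
Initial sum: 100
Change 1: A[6] -5 -> 15, delta = 20, sum = 120
Change 2: A[4] 15 -> 4, delta = -11, sum = 109
Change 3: A[5] -5 -> -11, delta = -6, sum = 103
Change 4: A[4] 4 -> -1, delta = -5, sum = 98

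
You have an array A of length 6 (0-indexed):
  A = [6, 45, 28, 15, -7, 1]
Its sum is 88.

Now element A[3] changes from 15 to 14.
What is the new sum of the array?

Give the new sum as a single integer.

Answer: 87

Derivation:
Old value at index 3: 15
New value at index 3: 14
Delta = 14 - 15 = -1
New sum = old_sum + delta = 88 + (-1) = 87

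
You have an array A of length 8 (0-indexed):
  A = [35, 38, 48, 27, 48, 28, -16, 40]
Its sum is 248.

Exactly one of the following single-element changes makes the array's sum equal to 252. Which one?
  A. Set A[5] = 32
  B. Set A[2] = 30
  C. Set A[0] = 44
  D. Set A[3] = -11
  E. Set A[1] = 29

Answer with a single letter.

Answer: A

Derivation:
Option A: A[5] 28->32, delta=4, new_sum=248+(4)=252 <-- matches target
Option B: A[2] 48->30, delta=-18, new_sum=248+(-18)=230
Option C: A[0] 35->44, delta=9, new_sum=248+(9)=257
Option D: A[3] 27->-11, delta=-38, new_sum=248+(-38)=210
Option E: A[1] 38->29, delta=-9, new_sum=248+(-9)=239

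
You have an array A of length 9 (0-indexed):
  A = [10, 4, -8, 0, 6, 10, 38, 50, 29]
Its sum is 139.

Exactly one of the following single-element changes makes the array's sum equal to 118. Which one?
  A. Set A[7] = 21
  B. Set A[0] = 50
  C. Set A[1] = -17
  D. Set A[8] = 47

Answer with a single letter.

Answer: C

Derivation:
Option A: A[7] 50->21, delta=-29, new_sum=139+(-29)=110
Option B: A[0] 10->50, delta=40, new_sum=139+(40)=179
Option C: A[1] 4->-17, delta=-21, new_sum=139+(-21)=118 <-- matches target
Option D: A[8] 29->47, delta=18, new_sum=139+(18)=157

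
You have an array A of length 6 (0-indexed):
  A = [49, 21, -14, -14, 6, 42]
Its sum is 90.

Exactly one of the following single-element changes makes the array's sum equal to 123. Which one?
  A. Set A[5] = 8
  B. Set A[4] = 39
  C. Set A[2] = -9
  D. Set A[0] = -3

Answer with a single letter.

Option A: A[5] 42->8, delta=-34, new_sum=90+(-34)=56
Option B: A[4] 6->39, delta=33, new_sum=90+(33)=123 <-- matches target
Option C: A[2] -14->-9, delta=5, new_sum=90+(5)=95
Option D: A[0] 49->-3, delta=-52, new_sum=90+(-52)=38

Answer: B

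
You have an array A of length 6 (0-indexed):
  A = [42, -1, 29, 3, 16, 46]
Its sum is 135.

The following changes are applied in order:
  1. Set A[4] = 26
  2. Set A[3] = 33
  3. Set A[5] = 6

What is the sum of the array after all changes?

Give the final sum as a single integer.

Answer: 135

Derivation:
Initial sum: 135
Change 1: A[4] 16 -> 26, delta = 10, sum = 145
Change 2: A[3] 3 -> 33, delta = 30, sum = 175
Change 3: A[5] 46 -> 6, delta = -40, sum = 135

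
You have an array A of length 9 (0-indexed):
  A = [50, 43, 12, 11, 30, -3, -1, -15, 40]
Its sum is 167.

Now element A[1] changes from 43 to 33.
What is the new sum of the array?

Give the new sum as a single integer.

Old value at index 1: 43
New value at index 1: 33
Delta = 33 - 43 = -10
New sum = old_sum + delta = 167 + (-10) = 157

Answer: 157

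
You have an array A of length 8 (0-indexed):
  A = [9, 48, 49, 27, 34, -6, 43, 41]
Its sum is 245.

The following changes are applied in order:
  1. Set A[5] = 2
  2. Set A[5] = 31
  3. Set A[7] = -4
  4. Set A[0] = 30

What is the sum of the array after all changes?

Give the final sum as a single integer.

Answer: 258

Derivation:
Initial sum: 245
Change 1: A[5] -6 -> 2, delta = 8, sum = 253
Change 2: A[5] 2 -> 31, delta = 29, sum = 282
Change 3: A[7] 41 -> -4, delta = -45, sum = 237
Change 4: A[0] 9 -> 30, delta = 21, sum = 258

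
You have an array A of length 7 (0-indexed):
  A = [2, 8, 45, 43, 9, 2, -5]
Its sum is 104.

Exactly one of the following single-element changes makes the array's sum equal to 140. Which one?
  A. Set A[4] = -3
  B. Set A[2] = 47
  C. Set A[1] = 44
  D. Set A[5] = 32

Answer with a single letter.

Answer: C

Derivation:
Option A: A[4] 9->-3, delta=-12, new_sum=104+(-12)=92
Option B: A[2] 45->47, delta=2, new_sum=104+(2)=106
Option C: A[1] 8->44, delta=36, new_sum=104+(36)=140 <-- matches target
Option D: A[5] 2->32, delta=30, new_sum=104+(30)=134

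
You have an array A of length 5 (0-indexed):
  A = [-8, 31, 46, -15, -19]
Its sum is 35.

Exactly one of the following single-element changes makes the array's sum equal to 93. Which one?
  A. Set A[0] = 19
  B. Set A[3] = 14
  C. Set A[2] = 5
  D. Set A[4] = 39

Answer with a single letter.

Option A: A[0] -8->19, delta=27, new_sum=35+(27)=62
Option B: A[3] -15->14, delta=29, new_sum=35+(29)=64
Option C: A[2] 46->5, delta=-41, new_sum=35+(-41)=-6
Option D: A[4] -19->39, delta=58, new_sum=35+(58)=93 <-- matches target

Answer: D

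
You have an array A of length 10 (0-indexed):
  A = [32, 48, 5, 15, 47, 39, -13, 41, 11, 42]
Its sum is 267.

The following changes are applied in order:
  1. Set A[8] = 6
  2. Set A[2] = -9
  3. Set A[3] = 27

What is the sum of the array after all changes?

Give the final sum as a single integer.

Answer: 260

Derivation:
Initial sum: 267
Change 1: A[8] 11 -> 6, delta = -5, sum = 262
Change 2: A[2] 5 -> -9, delta = -14, sum = 248
Change 3: A[3] 15 -> 27, delta = 12, sum = 260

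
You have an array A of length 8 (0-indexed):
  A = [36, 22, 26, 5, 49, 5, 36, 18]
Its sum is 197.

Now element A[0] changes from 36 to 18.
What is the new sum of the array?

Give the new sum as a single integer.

Old value at index 0: 36
New value at index 0: 18
Delta = 18 - 36 = -18
New sum = old_sum + delta = 197 + (-18) = 179

Answer: 179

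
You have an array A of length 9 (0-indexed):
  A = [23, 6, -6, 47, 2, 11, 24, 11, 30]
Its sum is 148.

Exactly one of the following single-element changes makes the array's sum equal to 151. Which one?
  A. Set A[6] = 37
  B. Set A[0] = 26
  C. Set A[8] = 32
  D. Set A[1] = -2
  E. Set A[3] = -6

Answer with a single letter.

Option A: A[6] 24->37, delta=13, new_sum=148+(13)=161
Option B: A[0] 23->26, delta=3, new_sum=148+(3)=151 <-- matches target
Option C: A[8] 30->32, delta=2, new_sum=148+(2)=150
Option D: A[1] 6->-2, delta=-8, new_sum=148+(-8)=140
Option E: A[3] 47->-6, delta=-53, new_sum=148+(-53)=95

Answer: B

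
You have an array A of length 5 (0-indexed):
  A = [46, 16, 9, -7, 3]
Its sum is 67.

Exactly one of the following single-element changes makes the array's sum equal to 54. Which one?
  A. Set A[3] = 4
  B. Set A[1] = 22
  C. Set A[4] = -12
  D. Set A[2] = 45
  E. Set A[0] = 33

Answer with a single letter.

Option A: A[3] -7->4, delta=11, new_sum=67+(11)=78
Option B: A[1] 16->22, delta=6, new_sum=67+(6)=73
Option C: A[4] 3->-12, delta=-15, new_sum=67+(-15)=52
Option D: A[2] 9->45, delta=36, new_sum=67+(36)=103
Option E: A[0] 46->33, delta=-13, new_sum=67+(-13)=54 <-- matches target

Answer: E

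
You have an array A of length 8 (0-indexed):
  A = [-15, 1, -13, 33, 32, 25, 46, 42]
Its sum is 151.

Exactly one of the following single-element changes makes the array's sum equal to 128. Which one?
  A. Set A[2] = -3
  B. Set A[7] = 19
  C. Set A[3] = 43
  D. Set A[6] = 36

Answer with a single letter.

Answer: B

Derivation:
Option A: A[2] -13->-3, delta=10, new_sum=151+(10)=161
Option B: A[7] 42->19, delta=-23, new_sum=151+(-23)=128 <-- matches target
Option C: A[3] 33->43, delta=10, new_sum=151+(10)=161
Option D: A[6] 46->36, delta=-10, new_sum=151+(-10)=141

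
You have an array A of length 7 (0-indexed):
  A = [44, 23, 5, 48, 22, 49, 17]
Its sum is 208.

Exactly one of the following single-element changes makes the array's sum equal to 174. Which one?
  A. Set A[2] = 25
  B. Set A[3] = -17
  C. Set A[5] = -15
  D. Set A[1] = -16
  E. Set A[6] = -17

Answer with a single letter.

Option A: A[2] 5->25, delta=20, new_sum=208+(20)=228
Option B: A[3] 48->-17, delta=-65, new_sum=208+(-65)=143
Option C: A[5] 49->-15, delta=-64, new_sum=208+(-64)=144
Option D: A[1] 23->-16, delta=-39, new_sum=208+(-39)=169
Option E: A[6] 17->-17, delta=-34, new_sum=208+(-34)=174 <-- matches target

Answer: E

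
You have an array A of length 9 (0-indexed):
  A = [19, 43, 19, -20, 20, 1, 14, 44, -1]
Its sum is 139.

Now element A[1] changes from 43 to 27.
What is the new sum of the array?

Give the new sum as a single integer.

Answer: 123

Derivation:
Old value at index 1: 43
New value at index 1: 27
Delta = 27 - 43 = -16
New sum = old_sum + delta = 139 + (-16) = 123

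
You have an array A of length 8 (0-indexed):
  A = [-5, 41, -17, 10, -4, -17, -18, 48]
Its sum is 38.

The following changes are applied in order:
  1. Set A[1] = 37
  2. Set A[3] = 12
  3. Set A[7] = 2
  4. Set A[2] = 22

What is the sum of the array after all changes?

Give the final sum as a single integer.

Initial sum: 38
Change 1: A[1] 41 -> 37, delta = -4, sum = 34
Change 2: A[3] 10 -> 12, delta = 2, sum = 36
Change 3: A[7] 48 -> 2, delta = -46, sum = -10
Change 4: A[2] -17 -> 22, delta = 39, sum = 29

Answer: 29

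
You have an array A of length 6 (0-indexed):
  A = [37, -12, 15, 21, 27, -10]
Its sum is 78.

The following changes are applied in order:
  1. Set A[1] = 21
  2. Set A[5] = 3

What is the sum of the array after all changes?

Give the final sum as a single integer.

Answer: 124

Derivation:
Initial sum: 78
Change 1: A[1] -12 -> 21, delta = 33, sum = 111
Change 2: A[5] -10 -> 3, delta = 13, sum = 124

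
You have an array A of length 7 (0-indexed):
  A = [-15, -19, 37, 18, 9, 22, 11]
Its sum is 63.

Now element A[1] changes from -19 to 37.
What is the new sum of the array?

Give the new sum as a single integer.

Old value at index 1: -19
New value at index 1: 37
Delta = 37 - -19 = 56
New sum = old_sum + delta = 63 + (56) = 119

Answer: 119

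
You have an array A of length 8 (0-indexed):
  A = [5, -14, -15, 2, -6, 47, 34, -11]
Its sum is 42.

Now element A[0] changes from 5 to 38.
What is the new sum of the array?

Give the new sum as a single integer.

Answer: 75

Derivation:
Old value at index 0: 5
New value at index 0: 38
Delta = 38 - 5 = 33
New sum = old_sum + delta = 42 + (33) = 75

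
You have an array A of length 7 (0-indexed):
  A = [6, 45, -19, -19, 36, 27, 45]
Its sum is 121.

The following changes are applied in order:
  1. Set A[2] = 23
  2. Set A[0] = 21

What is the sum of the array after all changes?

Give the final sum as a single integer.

Answer: 178

Derivation:
Initial sum: 121
Change 1: A[2] -19 -> 23, delta = 42, sum = 163
Change 2: A[0] 6 -> 21, delta = 15, sum = 178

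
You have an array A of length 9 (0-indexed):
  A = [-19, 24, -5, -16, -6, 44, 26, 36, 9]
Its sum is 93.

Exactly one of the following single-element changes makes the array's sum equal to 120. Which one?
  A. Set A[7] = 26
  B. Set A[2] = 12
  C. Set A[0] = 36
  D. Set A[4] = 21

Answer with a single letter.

Answer: D

Derivation:
Option A: A[7] 36->26, delta=-10, new_sum=93+(-10)=83
Option B: A[2] -5->12, delta=17, new_sum=93+(17)=110
Option C: A[0] -19->36, delta=55, new_sum=93+(55)=148
Option D: A[4] -6->21, delta=27, new_sum=93+(27)=120 <-- matches target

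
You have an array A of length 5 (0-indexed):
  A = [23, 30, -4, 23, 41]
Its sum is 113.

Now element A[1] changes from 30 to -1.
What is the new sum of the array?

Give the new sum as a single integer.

Answer: 82

Derivation:
Old value at index 1: 30
New value at index 1: -1
Delta = -1 - 30 = -31
New sum = old_sum + delta = 113 + (-31) = 82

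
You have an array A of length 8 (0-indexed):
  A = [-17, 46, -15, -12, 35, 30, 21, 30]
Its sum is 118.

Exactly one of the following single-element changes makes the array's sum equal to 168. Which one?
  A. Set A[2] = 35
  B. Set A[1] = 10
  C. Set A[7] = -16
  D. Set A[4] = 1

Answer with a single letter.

Option A: A[2] -15->35, delta=50, new_sum=118+(50)=168 <-- matches target
Option B: A[1] 46->10, delta=-36, new_sum=118+(-36)=82
Option C: A[7] 30->-16, delta=-46, new_sum=118+(-46)=72
Option D: A[4] 35->1, delta=-34, new_sum=118+(-34)=84

Answer: A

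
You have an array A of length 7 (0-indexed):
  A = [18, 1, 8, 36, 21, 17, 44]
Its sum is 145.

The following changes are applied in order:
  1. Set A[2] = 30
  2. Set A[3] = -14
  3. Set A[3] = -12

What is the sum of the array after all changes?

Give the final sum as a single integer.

Answer: 119

Derivation:
Initial sum: 145
Change 1: A[2] 8 -> 30, delta = 22, sum = 167
Change 2: A[3] 36 -> -14, delta = -50, sum = 117
Change 3: A[3] -14 -> -12, delta = 2, sum = 119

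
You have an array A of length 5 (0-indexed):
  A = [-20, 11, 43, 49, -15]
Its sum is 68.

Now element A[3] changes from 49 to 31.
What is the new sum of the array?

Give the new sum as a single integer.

Old value at index 3: 49
New value at index 3: 31
Delta = 31 - 49 = -18
New sum = old_sum + delta = 68 + (-18) = 50

Answer: 50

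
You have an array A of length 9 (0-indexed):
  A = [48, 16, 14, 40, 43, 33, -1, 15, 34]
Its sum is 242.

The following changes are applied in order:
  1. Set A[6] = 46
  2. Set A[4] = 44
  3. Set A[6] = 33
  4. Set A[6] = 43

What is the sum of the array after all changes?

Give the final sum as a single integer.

Answer: 287

Derivation:
Initial sum: 242
Change 1: A[6] -1 -> 46, delta = 47, sum = 289
Change 2: A[4] 43 -> 44, delta = 1, sum = 290
Change 3: A[6] 46 -> 33, delta = -13, sum = 277
Change 4: A[6] 33 -> 43, delta = 10, sum = 287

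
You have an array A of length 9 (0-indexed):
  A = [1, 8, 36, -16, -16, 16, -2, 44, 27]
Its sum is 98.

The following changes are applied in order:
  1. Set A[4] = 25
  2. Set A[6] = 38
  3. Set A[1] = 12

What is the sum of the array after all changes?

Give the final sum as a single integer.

Initial sum: 98
Change 1: A[4] -16 -> 25, delta = 41, sum = 139
Change 2: A[6] -2 -> 38, delta = 40, sum = 179
Change 3: A[1] 8 -> 12, delta = 4, sum = 183

Answer: 183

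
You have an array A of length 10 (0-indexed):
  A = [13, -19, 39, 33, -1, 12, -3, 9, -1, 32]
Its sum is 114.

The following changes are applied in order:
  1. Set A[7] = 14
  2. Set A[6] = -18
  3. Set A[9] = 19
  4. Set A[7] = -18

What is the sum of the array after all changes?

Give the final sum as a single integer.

Answer: 59

Derivation:
Initial sum: 114
Change 1: A[7] 9 -> 14, delta = 5, sum = 119
Change 2: A[6] -3 -> -18, delta = -15, sum = 104
Change 3: A[9] 32 -> 19, delta = -13, sum = 91
Change 4: A[7] 14 -> -18, delta = -32, sum = 59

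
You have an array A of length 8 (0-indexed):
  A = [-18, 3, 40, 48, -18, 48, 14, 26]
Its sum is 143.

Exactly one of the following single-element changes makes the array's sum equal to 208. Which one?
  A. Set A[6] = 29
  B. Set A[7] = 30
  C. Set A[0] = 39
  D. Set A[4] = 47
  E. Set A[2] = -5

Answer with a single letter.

Option A: A[6] 14->29, delta=15, new_sum=143+(15)=158
Option B: A[7] 26->30, delta=4, new_sum=143+(4)=147
Option C: A[0] -18->39, delta=57, new_sum=143+(57)=200
Option D: A[4] -18->47, delta=65, new_sum=143+(65)=208 <-- matches target
Option E: A[2] 40->-5, delta=-45, new_sum=143+(-45)=98

Answer: D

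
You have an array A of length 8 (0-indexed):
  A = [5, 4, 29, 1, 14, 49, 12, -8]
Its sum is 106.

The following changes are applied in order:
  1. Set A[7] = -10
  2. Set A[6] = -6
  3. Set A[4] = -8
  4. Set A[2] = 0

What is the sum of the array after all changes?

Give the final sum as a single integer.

Initial sum: 106
Change 1: A[7] -8 -> -10, delta = -2, sum = 104
Change 2: A[6] 12 -> -6, delta = -18, sum = 86
Change 3: A[4] 14 -> -8, delta = -22, sum = 64
Change 4: A[2] 29 -> 0, delta = -29, sum = 35

Answer: 35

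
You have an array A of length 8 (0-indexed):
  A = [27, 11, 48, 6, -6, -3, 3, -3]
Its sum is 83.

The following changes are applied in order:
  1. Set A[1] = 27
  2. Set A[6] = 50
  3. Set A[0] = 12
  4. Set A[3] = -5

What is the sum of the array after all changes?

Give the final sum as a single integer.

Initial sum: 83
Change 1: A[1] 11 -> 27, delta = 16, sum = 99
Change 2: A[6] 3 -> 50, delta = 47, sum = 146
Change 3: A[0] 27 -> 12, delta = -15, sum = 131
Change 4: A[3] 6 -> -5, delta = -11, sum = 120

Answer: 120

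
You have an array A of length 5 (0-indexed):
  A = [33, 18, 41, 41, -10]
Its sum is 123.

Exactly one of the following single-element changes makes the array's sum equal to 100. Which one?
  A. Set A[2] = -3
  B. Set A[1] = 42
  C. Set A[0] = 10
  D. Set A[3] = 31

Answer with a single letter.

Option A: A[2] 41->-3, delta=-44, new_sum=123+(-44)=79
Option B: A[1] 18->42, delta=24, new_sum=123+(24)=147
Option C: A[0] 33->10, delta=-23, new_sum=123+(-23)=100 <-- matches target
Option D: A[3] 41->31, delta=-10, new_sum=123+(-10)=113

Answer: C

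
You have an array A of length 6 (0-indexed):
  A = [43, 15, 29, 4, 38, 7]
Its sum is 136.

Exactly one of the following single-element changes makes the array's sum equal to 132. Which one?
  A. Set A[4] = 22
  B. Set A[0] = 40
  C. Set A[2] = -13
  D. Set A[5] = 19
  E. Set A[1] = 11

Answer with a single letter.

Option A: A[4] 38->22, delta=-16, new_sum=136+(-16)=120
Option B: A[0] 43->40, delta=-3, new_sum=136+(-3)=133
Option C: A[2] 29->-13, delta=-42, new_sum=136+(-42)=94
Option D: A[5] 7->19, delta=12, new_sum=136+(12)=148
Option E: A[1] 15->11, delta=-4, new_sum=136+(-4)=132 <-- matches target

Answer: E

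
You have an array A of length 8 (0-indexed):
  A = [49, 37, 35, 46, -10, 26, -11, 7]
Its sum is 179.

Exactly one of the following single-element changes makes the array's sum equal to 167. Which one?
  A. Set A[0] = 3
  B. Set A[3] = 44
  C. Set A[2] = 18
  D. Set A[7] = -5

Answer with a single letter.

Option A: A[0] 49->3, delta=-46, new_sum=179+(-46)=133
Option B: A[3] 46->44, delta=-2, new_sum=179+(-2)=177
Option C: A[2] 35->18, delta=-17, new_sum=179+(-17)=162
Option D: A[7] 7->-5, delta=-12, new_sum=179+(-12)=167 <-- matches target

Answer: D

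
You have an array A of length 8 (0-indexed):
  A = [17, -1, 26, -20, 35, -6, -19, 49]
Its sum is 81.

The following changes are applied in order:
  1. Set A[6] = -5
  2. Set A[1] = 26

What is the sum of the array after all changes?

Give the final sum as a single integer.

Answer: 122

Derivation:
Initial sum: 81
Change 1: A[6] -19 -> -5, delta = 14, sum = 95
Change 2: A[1] -1 -> 26, delta = 27, sum = 122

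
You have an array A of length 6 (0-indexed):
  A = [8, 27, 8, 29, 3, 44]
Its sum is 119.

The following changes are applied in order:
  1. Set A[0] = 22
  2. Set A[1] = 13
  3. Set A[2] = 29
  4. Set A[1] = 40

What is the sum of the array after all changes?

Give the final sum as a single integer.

Initial sum: 119
Change 1: A[0] 8 -> 22, delta = 14, sum = 133
Change 2: A[1] 27 -> 13, delta = -14, sum = 119
Change 3: A[2] 8 -> 29, delta = 21, sum = 140
Change 4: A[1] 13 -> 40, delta = 27, sum = 167

Answer: 167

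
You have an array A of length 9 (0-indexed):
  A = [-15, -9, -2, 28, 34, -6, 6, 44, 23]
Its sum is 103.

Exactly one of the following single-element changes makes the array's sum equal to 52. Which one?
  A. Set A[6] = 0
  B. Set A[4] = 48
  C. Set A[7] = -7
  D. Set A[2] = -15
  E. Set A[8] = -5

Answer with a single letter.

Option A: A[6] 6->0, delta=-6, new_sum=103+(-6)=97
Option B: A[4] 34->48, delta=14, new_sum=103+(14)=117
Option C: A[7] 44->-7, delta=-51, new_sum=103+(-51)=52 <-- matches target
Option D: A[2] -2->-15, delta=-13, new_sum=103+(-13)=90
Option E: A[8] 23->-5, delta=-28, new_sum=103+(-28)=75

Answer: C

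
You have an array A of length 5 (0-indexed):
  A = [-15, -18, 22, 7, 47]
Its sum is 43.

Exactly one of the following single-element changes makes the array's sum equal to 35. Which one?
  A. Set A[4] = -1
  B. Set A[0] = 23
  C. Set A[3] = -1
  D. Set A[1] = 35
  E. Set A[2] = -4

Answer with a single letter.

Option A: A[4] 47->-1, delta=-48, new_sum=43+(-48)=-5
Option B: A[0] -15->23, delta=38, new_sum=43+(38)=81
Option C: A[3] 7->-1, delta=-8, new_sum=43+(-8)=35 <-- matches target
Option D: A[1] -18->35, delta=53, new_sum=43+(53)=96
Option E: A[2] 22->-4, delta=-26, new_sum=43+(-26)=17

Answer: C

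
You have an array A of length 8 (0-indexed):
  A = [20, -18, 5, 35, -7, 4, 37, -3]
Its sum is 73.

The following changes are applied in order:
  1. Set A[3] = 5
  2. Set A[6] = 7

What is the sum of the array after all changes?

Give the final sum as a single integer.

Answer: 13

Derivation:
Initial sum: 73
Change 1: A[3] 35 -> 5, delta = -30, sum = 43
Change 2: A[6] 37 -> 7, delta = -30, sum = 13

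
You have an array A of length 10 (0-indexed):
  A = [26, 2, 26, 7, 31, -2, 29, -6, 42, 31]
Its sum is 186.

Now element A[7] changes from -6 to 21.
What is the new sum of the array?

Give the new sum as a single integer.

Answer: 213

Derivation:
Old value at index 7: -6
New value at index 7: 21
Delta = 21 - -6 = 27
New sum = old_sum + delta = 186 + (27) = 213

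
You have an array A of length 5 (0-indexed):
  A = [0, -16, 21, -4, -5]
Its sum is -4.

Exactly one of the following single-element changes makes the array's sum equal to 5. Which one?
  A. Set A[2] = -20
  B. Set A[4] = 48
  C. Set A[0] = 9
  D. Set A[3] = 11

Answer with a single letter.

Option A: A[2] 21->-20, delta=-41, new_sum=-4+(-41)=-45
Option B: A[4] -5->48, delta=53, new_sum=-4+(53)=49
Option C: A[0] 0->9, delta=9, new_sum=-4+(9)=5 <-- matches target
Option D: A[3] -4->11, delta=15, new_sum=-4+(15)=11

Answer: C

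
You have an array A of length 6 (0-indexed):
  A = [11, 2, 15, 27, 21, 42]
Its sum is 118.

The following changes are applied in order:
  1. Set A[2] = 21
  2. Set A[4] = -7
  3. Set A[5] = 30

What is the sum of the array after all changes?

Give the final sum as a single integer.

Answer: 84

Derivation:
Initial sum: 118
Change 1: A[2] 15 -> 21, delta = 6, sum = 124
Change 2: A[4] 21 -> -7, delta = -28, sum = 96
Change 3: A[5] 42 -> 30, delta = -12, sum = 84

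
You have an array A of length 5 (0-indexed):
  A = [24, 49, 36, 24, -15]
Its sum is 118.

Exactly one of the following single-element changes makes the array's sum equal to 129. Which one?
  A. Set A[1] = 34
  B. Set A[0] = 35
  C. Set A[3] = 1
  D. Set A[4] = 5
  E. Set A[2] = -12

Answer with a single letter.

Answer: B

Derivation:
Option A: A[1] 49->34, delta=-15, new_sum=118+(-15)=103
Option B: A[0] 24->35, delta=11, new_sum=118+(11)=129 <-- matches target
Option C: A[3] 24->1, delta=-23, new_sum=118+(-23)=95
Option D: A[4] -15->5, delta=20, new_sum=118+(20)=138
Option E: A[2] 36->-12, delta=-48, new_sum=118+(-48)=70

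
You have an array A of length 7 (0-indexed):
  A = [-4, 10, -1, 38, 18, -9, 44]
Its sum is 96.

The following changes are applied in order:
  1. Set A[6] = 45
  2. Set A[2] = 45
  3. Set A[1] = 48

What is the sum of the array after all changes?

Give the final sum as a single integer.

Answer: 181

Derivation:
Initial sum: 96
Change 1: A[6] 44 -> 45, delta = 1, sum = 97
Change 2: A[2] -1 -> 45, delta = 46, sum = 143
Change 3: A[1] 10 -> 48, delta = 38, sum = 181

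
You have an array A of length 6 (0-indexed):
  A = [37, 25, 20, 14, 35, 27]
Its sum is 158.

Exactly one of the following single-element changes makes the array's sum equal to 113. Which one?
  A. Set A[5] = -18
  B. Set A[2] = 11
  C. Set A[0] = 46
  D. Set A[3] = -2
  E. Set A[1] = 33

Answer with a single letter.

Option A: A[5] 27->-18, delta=-45, new_sum=158+(-45)=113 <-- matches target
Option B: A[2] 20->11, delta=-9, new_sum=158+(-9)=149
Option C: A[0] 37->46, delta=9, new_sum=158+(9)=167
Option D: A[3] 14->-2, delta=-16, new_sum=158+(-16)=142
Option E: A[1] 25->33, delta=8, new_sum=158+(8)=166

Answer: A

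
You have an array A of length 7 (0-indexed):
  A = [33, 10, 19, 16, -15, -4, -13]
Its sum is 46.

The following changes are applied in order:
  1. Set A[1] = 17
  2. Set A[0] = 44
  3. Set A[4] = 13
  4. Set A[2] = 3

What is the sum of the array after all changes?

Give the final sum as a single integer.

Initial sum: 46
Change 1: A[1] 10 -> 17, delta = 7, sum = 53
Change 2: A[0] 33 -> 44, delta = 11, sum = 64
Change 3: A[4] -15 -> 13, delta = 28, sum = 92
Change 4: A[2] 19 -> 3, delta = -16, sum = 76

Answer: 76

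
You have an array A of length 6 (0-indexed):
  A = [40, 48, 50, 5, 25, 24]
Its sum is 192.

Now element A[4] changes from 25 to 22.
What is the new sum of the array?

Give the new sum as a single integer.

Answer: 189

Derivation:
Old value at index 4: 25
New value at index 4: 22
Delta = 22 - 25 = -3
New sum = old_sum + delta = 192 + (-3) = 189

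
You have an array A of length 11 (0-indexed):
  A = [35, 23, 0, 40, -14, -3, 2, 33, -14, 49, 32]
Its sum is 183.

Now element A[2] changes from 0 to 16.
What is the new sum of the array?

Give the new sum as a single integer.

Old value at index 2: 0
New value at index 2: 16
Delta = 16 - 0 = 16
New sum = old_sum + delta = 183 + (16) = 199

Answer: 199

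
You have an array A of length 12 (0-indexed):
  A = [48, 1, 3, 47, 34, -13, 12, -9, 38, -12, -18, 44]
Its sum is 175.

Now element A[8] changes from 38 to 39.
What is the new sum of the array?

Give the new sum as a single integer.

Answer: 176

Derivation:
Old value at index 8: 38
New value at index 8: 39
Delta = 39 - 38 = 1
New sum = old_sum + delta = 175 + (1) = 176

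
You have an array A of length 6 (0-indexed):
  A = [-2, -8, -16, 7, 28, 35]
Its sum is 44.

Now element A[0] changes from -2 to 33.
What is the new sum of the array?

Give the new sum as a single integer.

Old value at index 0: -2
New value at index 0: 33
Delta = 33 - -2 = 35
New sum = old_sum + delta = 44 + (35) = 79

Answer: 79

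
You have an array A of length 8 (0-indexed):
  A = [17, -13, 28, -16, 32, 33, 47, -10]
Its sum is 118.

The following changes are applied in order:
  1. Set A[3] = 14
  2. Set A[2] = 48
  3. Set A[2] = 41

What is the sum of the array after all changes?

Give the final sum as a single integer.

Initial sum: 118
Change 1: A[3] -16 -> 14, delta = 30, sum = 148
Change 2: A[2] 28 -> 48, delta = 20, sum = 168
Change 3: A[2] 48 -> 41, delta = -7, sum = 161

Answer: 161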